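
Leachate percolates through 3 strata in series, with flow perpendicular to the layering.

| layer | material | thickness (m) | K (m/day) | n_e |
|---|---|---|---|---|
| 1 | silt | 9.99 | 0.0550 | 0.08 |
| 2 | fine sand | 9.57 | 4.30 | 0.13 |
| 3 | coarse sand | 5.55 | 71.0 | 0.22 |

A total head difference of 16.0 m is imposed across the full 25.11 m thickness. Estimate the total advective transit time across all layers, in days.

With flow normal to the layers, continuity requires the same specific discharge q through every layer.
Σ(b_i/K_i) = 9.99/0.0550 + 9.57/4.30 + 5.55/71.0 = 183.9 d.
q = Δh / Σ(b_i/K_i) = 16.0 / 183.9 = 0.08698 m/day.
In each layer the seepage velocity is v_i = q/n_i, so the layer transit time is t_i = b_i·n_i / q:
  layer 1 (silt): t_1 = 9.99 × 0.08 / 0.08698 = 9.188 d
  layer 2 (fine sand): t_2 = 9.57 × 0.13 / 0.08698 = 14.30 d
  layer 3 (coarse sand): t_3 = 5.55 × 0.22 / 0.08698 = 14.04 d
Total t = Σ t_i = 37.53 days.

37.5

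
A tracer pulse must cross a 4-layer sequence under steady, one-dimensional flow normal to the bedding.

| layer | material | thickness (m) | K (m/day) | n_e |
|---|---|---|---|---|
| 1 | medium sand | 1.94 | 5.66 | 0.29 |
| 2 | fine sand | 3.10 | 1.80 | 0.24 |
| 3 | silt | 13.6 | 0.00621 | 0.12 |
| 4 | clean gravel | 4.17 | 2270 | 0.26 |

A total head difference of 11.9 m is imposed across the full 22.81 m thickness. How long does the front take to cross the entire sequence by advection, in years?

2.03

With flow normal to the layers, continuity requires the same specific discharge q through every layer.
Σ(b_i/K_i) = 1.94/5.66 + 3.10/1.80 + 13.6/0.00621 + 4.17/2270 = 2192 d.
q = Δh / Σ(b_i/K_i) = 11.9 / 2192 = 0.005429 m/day.
In each layer the seepage velocity is v_i = q/n_i, so the layer transit time is t_i = b_i·n_i / q:
  layer 1 (medium sand): t_1 = 1.94 × 0.29 / 0.005429 = 103.6 d
  layer 2 (fine sand): t_2 = 3.10 × 0.24 / 0.005429 = 137.1 d
  layer 3 (silt): t_3 = 13.6 × 0.12 / 0.005429 = 300.6 d
  layer 4 (clean gravel): t_4 = 4.17 × 0.26 / 0.005429 = 199.7 d
Total t = Σ t_i = 741.0 days = 2.029 years.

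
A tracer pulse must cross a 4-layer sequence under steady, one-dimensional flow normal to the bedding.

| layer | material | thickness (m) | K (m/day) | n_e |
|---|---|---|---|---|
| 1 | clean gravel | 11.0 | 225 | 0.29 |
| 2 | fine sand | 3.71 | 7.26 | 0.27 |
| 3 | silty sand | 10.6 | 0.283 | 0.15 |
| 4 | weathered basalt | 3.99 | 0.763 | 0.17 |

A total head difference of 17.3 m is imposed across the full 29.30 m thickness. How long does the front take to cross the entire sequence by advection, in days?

With flow normal to the layers, continuity requires the same specific discharge q through every layer.
Σ(b_i/K_i) = 11.0/225 + 3.71/7.26 + 10.6/0.283 + 3.99/0.763 = 43.25 d.
q = Δh / Σ(b_i/K_i) = 17.3 / 43.25 = 0.4000 m/day.
In each layer the seepage velocity is v_i = q/n_i, so the layer transit time is t_i = b_i·n_i / q:
  layer 1 (clean gravel): t_1 = 11.0 × 0.29 / 0.4000 = 7.974 d
  layer 2 (fine sand): t_2 = 3.71 × 0.27 / 0.4000 = 2.504 d
  layer 3 (silty sand): t_3 = 10.6 × 0.15 / 0.4000 = 3.975 d
  layer 4 (weathered basalt): t_4 = 3.99 × 0.17 / 0.4000 = 1.696 d
Total t = Σ t_i = 16.15 days.

16.1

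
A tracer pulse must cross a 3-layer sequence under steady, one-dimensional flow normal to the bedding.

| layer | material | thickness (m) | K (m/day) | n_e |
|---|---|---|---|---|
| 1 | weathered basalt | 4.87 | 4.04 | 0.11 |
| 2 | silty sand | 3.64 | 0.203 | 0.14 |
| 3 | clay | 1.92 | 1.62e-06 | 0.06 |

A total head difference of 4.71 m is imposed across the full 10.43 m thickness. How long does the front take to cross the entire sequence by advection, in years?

800

With flow normal to the layers, continuity requires the same specific discharge q through every layer.
Σ(b_i/K_i) = 4.87/4.04 + 3.64/0.203 + 1.92/1.62e-06 = 1.185e+06 d.
q = Δh / Σ(b_i/K_i) = 4.71 / 1.185e+06 = 3.974e-06 m/day.
In each layer the seepage velocity is v_i = q/n_i, so the layer transit time is t_i = b_i·n_i / q:
  layer 1 (weathered basalt): t_1 = 4.87 × 0.11 / 3.974e-06 = 1.348e+05 d
  layer 2 (silty sand): t_2 = 3.64 × 0.14 / 3.974e-06 = 1.282e+05 d
  layer 3 (clay): t_3 = 1.92 × 0.06 / 3.974e-06 = 28988 d
Total t = Σ t_i = 2.920e+05 days = 799.5 years.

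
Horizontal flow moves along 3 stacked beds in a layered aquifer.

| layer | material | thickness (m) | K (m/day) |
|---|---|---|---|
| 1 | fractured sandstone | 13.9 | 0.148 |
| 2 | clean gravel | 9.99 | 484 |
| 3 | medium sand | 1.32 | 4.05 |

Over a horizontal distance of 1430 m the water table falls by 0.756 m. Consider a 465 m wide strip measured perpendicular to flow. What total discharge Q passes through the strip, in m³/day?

Flow is parallel to layering, so each bed carries its own Darcy discharge and the transmissivities add.
Σ(K_i·b_i) = 0.148×13.9 + 484×9.99 + 4.05×1.32 = 4843 m²/day.
Hydraulic gradient i = Δh / L = 0.756 / 1430 = 0.0005287.
Q = Σ(K_i·b_i) · W · i = 4843 × 465 × 0.0005287 = 1190 m³/day.

1190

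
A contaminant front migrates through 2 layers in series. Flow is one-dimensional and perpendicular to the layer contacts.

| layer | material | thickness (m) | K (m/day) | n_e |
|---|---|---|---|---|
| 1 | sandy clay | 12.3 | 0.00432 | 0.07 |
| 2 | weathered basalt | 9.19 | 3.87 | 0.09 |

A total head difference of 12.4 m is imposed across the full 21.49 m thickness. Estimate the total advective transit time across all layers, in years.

With flow normal to the layers, continuity requires the same specific discharge q through every layer.
Σ(b_i/K_i) = 12.3/0.00432 + 9.19/3.87 = 2850 d.
q = Δh / Σ(b_i/K_i) = 12.4 / 2850 = 0.004351 m/day.
In each layer the seepage velocity is v_i = q/n_i, so the layer transit time is t_i = b_i·n_i / q:
  layer 1 (sandy clay): t_1 = 12.3 × 0.07 / 0.004351 = 197.9 d
  layer 2 (weathered basalt): t_2 = 9.19 × 0.09 / 0.004351 = 190.1 d
Total t = Σ t_i = 387.9 days = 1.062 years.

1.06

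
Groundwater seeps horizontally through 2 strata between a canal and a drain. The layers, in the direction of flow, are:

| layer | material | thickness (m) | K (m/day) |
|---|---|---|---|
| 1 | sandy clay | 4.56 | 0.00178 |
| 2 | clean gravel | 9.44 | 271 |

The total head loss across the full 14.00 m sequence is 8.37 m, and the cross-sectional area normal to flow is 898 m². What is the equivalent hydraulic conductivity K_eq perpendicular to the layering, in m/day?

0.00546

Flow is perpendicular to layering, so the layers act in series and the equivalent K is the thickness-weighted harmonic mean.
Total thickness L = 4.56 + 9.44 = 14.00 m.
Σ(b_i/K_i) = 4.56/0.00178 + 9.44/271 = 2562 d.
K_eq = L / Σ(b_i/K_i) = 14.00 / 2562 = 0.005465 m/day.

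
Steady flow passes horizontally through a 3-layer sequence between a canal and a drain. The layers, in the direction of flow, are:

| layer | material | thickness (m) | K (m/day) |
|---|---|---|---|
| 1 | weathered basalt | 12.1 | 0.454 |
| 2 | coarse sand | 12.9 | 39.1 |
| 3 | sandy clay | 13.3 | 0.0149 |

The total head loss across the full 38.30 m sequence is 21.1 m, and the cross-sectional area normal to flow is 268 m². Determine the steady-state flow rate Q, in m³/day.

6.15

Flow is perpendicular to layering, so the layers act in series and the equivalent K is the thickness-weighted harmonic mean.
Total thickness L = 12.1 + 12.9 + 13.3 = 38.30 m.
Σ(b_i/K_i) = 12.1/0.454 + 12.9/39.1 + 13.3/0.0149 = 919.6 d.
K_eq = L / Σ(b_i/K_i) = 38.30 / 919.6 = 0.04165 m/day.
Q = K_eq · A · (Δh/L) = 0.04165 × 268 × (21.1/38.30) = 6.149 m³/day.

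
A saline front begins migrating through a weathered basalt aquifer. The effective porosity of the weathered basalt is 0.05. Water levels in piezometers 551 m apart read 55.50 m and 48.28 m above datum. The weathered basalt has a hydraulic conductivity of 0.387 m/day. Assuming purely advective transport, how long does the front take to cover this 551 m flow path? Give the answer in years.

14.9

Hydraulic gradient i = (55.50 − 48.28) / 551 = 7.22 / 551 = 0.01310.
Darcy flux q = K · i = 0.3870 × 0.01310 = 0.005071 m/day.
Seepage velocity v = q / n_e = 0.005071 / 0.05 = 0.1014 m/day.
Travel time t = L / v = 551 / 0.1014 = 5433 days = 14.87 years.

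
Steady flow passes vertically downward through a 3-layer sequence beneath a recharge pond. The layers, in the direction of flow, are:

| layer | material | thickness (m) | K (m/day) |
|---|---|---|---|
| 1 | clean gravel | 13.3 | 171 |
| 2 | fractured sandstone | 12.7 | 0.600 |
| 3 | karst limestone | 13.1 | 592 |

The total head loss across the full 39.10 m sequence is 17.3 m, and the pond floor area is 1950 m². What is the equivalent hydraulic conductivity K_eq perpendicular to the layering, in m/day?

Flow is perpendicular to layering, so the layers act in series and the equivalent K is the thickness-weighted harmonic mean.
Total thickness L = 13.3 + 12.7 + 13.1 = 39.10 m.
Σ(b_i/K_i) = 13.3/171 + 12.7/0.600 + 13.1/592 = 21.27 d.
K_eq = L / Σ(b_i/K_i) = 39.10 / 21.27 = 1.839 m/day.

1.84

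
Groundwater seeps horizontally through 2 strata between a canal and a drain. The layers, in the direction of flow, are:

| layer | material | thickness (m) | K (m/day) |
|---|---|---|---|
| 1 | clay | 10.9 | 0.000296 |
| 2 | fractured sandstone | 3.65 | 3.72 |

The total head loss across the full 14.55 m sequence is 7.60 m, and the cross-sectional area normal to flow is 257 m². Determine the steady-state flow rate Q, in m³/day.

0.0530

Flow is perpendicular to layering, so the layers act in series and the equivalent K is the thickness-weighted harmonic mean.
Total thickness L = 10.9 + 3.65 = 14.55 m.
Σ(b_i/K_i) = 10.9/0.000296 + 3.65/3.72 = 36825 d.
K_eq = L / Σ(b_i/K_i) = 14.55 / 36825 = 0.0003951 m/day.
Q = K_eq · A · (Δh/L) = 0.0003951 × 257 × (7.60/14.55) = 0.05304 m³/day.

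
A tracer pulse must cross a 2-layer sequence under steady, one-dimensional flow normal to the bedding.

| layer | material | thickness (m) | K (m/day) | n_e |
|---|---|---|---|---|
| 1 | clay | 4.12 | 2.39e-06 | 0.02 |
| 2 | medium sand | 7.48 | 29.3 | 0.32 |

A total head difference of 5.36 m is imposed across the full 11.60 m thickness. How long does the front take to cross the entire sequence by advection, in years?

With flow normal to the layers, continuity requires the same specific discharge q through every layer.
Σ(b_i/K_i) = 4.12/2.39e-06 + 7.48/29.3 = 1.724e+06 d.
q = Δh / Σ(b_i/K_i) = 5.36 / 1.724e+06 = 3.109e-06 m/day.
In each layer the seepage velocity is v_i = q/n_i, so the layer transit time is t_i = b_i·n_i / q:
  layer 1 (clay): t_1 = 4.12 × 0.02 / 3.109e-06 = 26501 d
  layer 2 (medium sand): t_2 = 7.48 × 0.32 / 3.109e-06 = 7.698e+05 d
Total t = Σ t_i = 7.963e+05 days = 2180 years.

2180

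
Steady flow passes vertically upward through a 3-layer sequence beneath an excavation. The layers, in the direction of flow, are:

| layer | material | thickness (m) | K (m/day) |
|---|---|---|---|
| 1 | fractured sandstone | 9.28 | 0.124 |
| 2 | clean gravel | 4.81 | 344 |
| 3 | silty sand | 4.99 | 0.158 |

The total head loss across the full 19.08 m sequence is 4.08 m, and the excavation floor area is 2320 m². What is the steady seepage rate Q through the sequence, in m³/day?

88.9

Flow is perpendicular to layering, so the layers act in series and the equivalent K is the thickness-weighted harmonic mean.
Total thickness L = 9.28 + 4.81 + 4.99 = 19.08 m.
Σ(b_i/K_i) = 9.28/0.124 + 4.81/344 + 4.99/0.158 = 106.4 d.
K_eq = L / Σ(b_i/K_i) = 19.08 / 106.4 = 0.1793 m/day.
Q = K_eq · A · (Δh/L) = 0.1793 × 2320 × (4.08/19.08) = 88.93 m³/day.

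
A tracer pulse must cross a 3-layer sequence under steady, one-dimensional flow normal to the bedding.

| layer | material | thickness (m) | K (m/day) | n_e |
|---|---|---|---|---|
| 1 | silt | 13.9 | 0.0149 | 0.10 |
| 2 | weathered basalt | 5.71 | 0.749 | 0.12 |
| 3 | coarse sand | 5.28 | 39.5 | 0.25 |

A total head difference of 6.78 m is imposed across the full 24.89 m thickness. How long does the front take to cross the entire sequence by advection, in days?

With flow normal to the layers, continuity requires the same specific discharge q through every layer.
Σ(b_i/K_i) = 13.9/0.0149 + 5.71/0.749 + 5.28/39.5 = 940.6 d.
q = Δh / Σ(b_i/K_i) = 6.78 / 940.6 = 0.007208 m/day.
In each layer the seepage velocity is v_i = q/n_i, so the layer transit time is t_i = b_i·n_i / q:
  layer 1 (silt): t_1 = 13.9 × 0.10 / 0.007208 = 192.8 d
  layer 2 (weathered basalt): t_2 = 5.71 × 0.12 / 0.007208 = 95.06 d
  layer 3 (coarse sand): t_3 = 5.28 × 0.25 / 0.007208 = 183.1 d
Total t = Σ t_i = 471.0 days.

471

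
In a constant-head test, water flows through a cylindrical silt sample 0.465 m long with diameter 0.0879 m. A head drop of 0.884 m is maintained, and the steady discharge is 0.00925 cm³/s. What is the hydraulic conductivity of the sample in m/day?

0.0693

Cross-sectional area A = π·(d/2)² = π × (0.0879/2)² = 0.006068 m².
Convert discharge: 0.00925 cm³/s = 9.250e-09 m³/s.
Darcy's law rearranged: K = Q·L / (A·Δh) = 9.250e-09 × 0.465 / (0.006068 × 0.884) = 8.018e-07 m/s = 0.06928 m/day.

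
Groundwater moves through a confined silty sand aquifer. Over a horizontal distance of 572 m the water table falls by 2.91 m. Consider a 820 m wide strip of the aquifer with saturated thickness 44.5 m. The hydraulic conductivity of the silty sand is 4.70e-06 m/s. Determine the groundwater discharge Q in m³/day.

75.4

Convert K: 4.70e-06 m/s × 86400 = 0.4061 m/day.
Cross-sectional area A = 820 × 44.5 = 36490 m².
Hydraulic gradient i = Δh / L = 2.91 / 572 = 0.005087.
Darcy's law: Q = K · A · i = 0.4061 × 36490 × 0.005087 = 75.38 m³/day.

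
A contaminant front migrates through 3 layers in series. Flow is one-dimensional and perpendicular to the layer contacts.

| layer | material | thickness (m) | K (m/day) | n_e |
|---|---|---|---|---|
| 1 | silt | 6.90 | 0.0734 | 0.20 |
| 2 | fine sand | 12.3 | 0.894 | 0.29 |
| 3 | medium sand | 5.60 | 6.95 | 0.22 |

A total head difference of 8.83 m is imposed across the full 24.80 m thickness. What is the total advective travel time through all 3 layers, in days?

76.0

With flow normal to the layers, continuity requires the same specific discharge q through every layer.
Σ(b_i/K_i) = 6.90/0.0734 + 12.3/0.894 + 5.60/6.95 = 108.6 d.
q = Δh / Σ(b_i/K_i) = 8.83 / 108.6 = 0.08133 m/day.
In each layer the seepage velocity is v_i = q/n_i, so the layer transit time is t_i = b_i·n_i / q:
  layer 1 (silt): t_1 = 6.90 × 0.20 / 0.08133 = 16.97 d
  layer 2 (fine sand): t_2 = 12.3 × 0.29 / 0.08133 = 43.86 d
  layer 3 (medium sand): t_3 = 5.60 × 0.22 / 0.08133 = 15.15 d
Total t = Σ t_i = 75.97 days.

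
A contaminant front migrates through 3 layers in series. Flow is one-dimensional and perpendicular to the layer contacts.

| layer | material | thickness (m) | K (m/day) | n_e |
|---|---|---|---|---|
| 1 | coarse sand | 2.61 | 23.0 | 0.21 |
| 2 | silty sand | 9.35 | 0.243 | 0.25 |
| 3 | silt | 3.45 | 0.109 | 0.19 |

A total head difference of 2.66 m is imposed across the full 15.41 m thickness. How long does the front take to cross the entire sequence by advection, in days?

93.5

With flow normal to the layers, continuity requires the same specific discharge q through every layer.
Σ(b_i/K_i) = 2.61/23.0 + 9.35/0.243 + 3.45/0.109 = 70.24 d.
q = Δh / Σ(b_i/K_i) = 2.66 / 70.24 = 0.03787 m/day.
In each layer the seepage velocity is v_i = q/n_i, so the layer transit time is t_i = b_i·n_i / q:
  layer 1 (coarse sand): t_1 = 2.61 × 0.21 / 0.03787 = 14.47 d
  layer 2 (silty sand): t_2 = 9.35 × 0.25 / 0.03787 = 61.73 d
  layer 3 (silt): t_3 = 3.45 × 0.19 / 0.03787 = 17.31 d
Total t = Σ t_i = 93.51 days.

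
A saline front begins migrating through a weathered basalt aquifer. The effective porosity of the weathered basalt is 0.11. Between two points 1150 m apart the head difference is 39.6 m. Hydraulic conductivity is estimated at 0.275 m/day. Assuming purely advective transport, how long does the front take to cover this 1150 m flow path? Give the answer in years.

36.6

Hydraulic gradient i = Δh / L = 39.6 / 1150 = 0.03443.
Darcy flux q = K · i = 0.2750 × 0.03443 = 0.009470 m/day.
Seepage velocity v = q / n_e = 0.009470 / 0.11 = 0.08609 m/day.
Travel time t = L / v = 1150 / 0.08609 = 13359 days = 36.57 years.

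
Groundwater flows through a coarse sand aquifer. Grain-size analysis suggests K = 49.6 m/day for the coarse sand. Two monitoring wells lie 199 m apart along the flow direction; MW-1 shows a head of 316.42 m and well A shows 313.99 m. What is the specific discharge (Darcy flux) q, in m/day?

Hydraulic gradient i = (316.42 − 313.99) / 199 = 2.43 / 199 = 0.01221.
Specific discharge q = K · i = 49.60 × 0.01221 = 0.6057 m/day.

0.606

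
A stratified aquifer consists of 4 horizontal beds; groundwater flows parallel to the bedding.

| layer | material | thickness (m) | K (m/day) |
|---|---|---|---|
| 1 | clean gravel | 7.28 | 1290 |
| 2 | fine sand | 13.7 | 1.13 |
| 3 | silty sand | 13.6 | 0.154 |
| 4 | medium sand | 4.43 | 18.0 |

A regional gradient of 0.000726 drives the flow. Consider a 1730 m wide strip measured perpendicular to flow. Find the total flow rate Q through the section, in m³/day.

11900

Flow is parallel to layering, so each bed carries its own Darcy discharge and the transmissivities add.
Σ(K_i·b_i) = 1290×7.28 + 1.13×13.7 + 0.154×13.6 + 18.0×4.43 = 9489 m²/day.
Hydraulic gradient i = 0.000726.
Q = Σ(K_i·b_i) · W · i = 9489 × 1730 × 0.0007260 = 11917 m³/day.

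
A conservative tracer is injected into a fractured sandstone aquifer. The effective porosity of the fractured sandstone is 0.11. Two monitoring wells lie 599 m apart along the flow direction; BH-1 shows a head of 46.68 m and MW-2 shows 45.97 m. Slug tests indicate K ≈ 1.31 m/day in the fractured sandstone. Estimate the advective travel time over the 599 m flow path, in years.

116

Hydraulic gradient i = (46.68 − 45.97) / 599 = 0.71 / 599 = 0.001185.
Darcy flux q = K · i = 1.310 × 0.001185 = 0.001553 m/day.
Seepage velocity v = q / n_e = 0.001553 / 0.11 = 0.01412 m/day.
Travel time t = L / v = 599 / 0.01412 = 42434 days = 116.2 years.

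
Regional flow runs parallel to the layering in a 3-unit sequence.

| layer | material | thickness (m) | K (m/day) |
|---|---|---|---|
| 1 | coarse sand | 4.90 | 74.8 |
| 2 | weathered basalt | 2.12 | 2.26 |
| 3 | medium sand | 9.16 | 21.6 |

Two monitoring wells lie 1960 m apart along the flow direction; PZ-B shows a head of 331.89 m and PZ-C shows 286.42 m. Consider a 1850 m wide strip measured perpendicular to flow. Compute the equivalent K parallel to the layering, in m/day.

Flow is parallel to layering, so each bed carries its own Darcy discharge and the transmissivities add.
Σ(K_i·b_i) = 74.8×4.90 + 2.26×2.12 + 21.6×9.16 = 569.2 m²/day.
Total thickness b = 16.18 m, so K_eq = Σ(K_i·b_i)/b = 35.18 m/day.

35.2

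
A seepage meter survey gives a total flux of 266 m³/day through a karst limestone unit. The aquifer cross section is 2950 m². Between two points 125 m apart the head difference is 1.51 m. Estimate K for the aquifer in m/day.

7.46

Hydraulic gradient i = Δh / L = 1.51 / 125 = 0.01208.
From Q = K·A·i, K = Q / (A·i) = 266 / (2950 × 0.01208) = 7.464 m/day.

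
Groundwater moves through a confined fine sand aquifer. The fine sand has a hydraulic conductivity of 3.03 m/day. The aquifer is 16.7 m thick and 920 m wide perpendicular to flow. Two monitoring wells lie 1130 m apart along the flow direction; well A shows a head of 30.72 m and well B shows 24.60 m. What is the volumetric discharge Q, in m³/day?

Cross-sectional area A = 920 × 16.7 = 15364 m².
Hydraulic gradient i = (30.72 − 24.60) / 1130 = 6.12 / 1130 = 0.005416.
Darcy's law: Q = K · A · i = 3.030 × 15364 × 0.005416 = 252.1 m³/day.

252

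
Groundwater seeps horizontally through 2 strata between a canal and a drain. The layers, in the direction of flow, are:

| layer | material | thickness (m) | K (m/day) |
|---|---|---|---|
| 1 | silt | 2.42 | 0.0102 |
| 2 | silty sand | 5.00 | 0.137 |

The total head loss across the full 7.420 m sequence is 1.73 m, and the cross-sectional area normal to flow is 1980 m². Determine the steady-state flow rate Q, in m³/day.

12.5

Flow is perpendicular to layering, so the layers act in series and the equivalent K is the thickness-weighted harmonic mean.
Total thickness L = 2.42 + 5.00 = 7.420 m.
Σ(b_i/K_i) = 2.42/0.0102 + 5.00/0.137 = 273.8 d.
K_eq = L / Σ(b_i/K_i) = 7.420 / 273.8 = 0.02710 m/day.
Q = K_eq · A · (Δh/L) = 0.02710 × 1980 × (1.73/7.420) = 12.51 m³/day.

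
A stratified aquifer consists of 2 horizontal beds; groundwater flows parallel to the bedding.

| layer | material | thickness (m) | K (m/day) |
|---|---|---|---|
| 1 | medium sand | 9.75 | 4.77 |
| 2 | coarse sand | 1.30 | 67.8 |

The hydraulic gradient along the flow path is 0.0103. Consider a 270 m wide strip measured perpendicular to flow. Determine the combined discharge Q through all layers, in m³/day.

Flow is parallel to layering, so each bed carries its own Darcy discharge and the transmissivities add.
Σ(K_i·b_i) = 4.77×9.75 + 67.8×1.30 = 134.6 m²/day.
Hydraulic gradient i = 0.0103.
Q = Σ(K_i·b_i) · W · i = 134.6 × 270 × 0.01030 = 374.5 m³/day.

374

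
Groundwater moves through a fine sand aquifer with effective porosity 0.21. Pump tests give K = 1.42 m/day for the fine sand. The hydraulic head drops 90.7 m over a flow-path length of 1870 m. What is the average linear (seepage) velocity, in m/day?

Hydraulic gradient i = Δh / L = 90.7 / 1870 = 0.04850.
Darcy flux q = K · i = 1.420 × 0.04850 = 0.06887 m/day.
Seepage velocity v = q / n_e = 0.06887 / 0.21 = 0.3280 m/day.

0.328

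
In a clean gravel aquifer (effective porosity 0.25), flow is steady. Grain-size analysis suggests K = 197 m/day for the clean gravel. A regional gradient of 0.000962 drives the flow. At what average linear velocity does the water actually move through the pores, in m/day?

0.758

Hydraulic gradient i = 0.000962.
Darcy flux q = K · i = 197.0 × 0.0009620 = 0.1895 m/day.
Seepage velocity v = q / n_e = 0.1895 / 0.25 = 0.7581 m/day.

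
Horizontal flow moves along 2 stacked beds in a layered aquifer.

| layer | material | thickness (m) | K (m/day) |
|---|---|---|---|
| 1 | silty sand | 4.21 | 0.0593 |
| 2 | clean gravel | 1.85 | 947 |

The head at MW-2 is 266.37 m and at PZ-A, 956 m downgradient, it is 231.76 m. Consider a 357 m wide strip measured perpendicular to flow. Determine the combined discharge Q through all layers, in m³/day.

Flow is parallel to layering, so each bed carries its own Darcy discharge and the transmissivities add.
Σ(K_i·b_i) = 0.0593×4.21 + 947×1.85 = 1752 m²/day.
Hydraulic gradient i = (266.37 − 231.76) / 956 = 34.61 / 956 = 0.03620.
Q = Σ(K_i·b_i) · W · i = 1752 × 357 × 0.03620 = 22646 m³/day.

22600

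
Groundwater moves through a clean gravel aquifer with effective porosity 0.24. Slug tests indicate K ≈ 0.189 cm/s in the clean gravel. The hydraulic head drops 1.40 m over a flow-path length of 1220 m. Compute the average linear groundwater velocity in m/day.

0.781

Convert K: 0.189 cm/s × 864 = 163.3 m/day.
Hydraulic gradient i = Δh / L = 1.40 / 1220 = 0.001148.
Darcy flux q = K · i = 163.3 × 0.001148 = 0.1874 m/day.
Seepage velocity v = q / n_e = 0.1874 / 0.24 = 0.7808 m/day.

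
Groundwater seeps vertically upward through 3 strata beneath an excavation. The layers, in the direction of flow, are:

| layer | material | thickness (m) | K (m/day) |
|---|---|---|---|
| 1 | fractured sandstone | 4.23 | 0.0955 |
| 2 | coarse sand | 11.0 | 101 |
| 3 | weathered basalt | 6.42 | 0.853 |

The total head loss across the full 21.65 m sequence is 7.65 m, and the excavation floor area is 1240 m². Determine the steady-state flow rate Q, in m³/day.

Flow is perpendicular to layering, so the layers act in series and the equivalent K is the thickness-weighted harmonic mean.
Total thickness L = 4.23 + 11.0 + 6.42 = 21.65 m.
Σ(b_i/K_i) = 4.23/0.0955 + 11.0/101 + 6.42/0.853 = 51.93 d.
K_eq = L / Σ(b_i/K_i) = 21.65 / 51.93 = 0.4169 m/day.
Q = K_eq · A · (Δh/L) = 0.4169 × 1240 × (7.65/21.65) = 182.7 m³/day.

183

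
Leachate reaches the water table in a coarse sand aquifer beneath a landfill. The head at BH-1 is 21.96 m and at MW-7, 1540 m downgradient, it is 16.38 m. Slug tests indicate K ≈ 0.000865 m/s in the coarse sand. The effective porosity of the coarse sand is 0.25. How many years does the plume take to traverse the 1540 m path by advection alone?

Convert K: 0.000865 m/s × 86400 = 74.74 m/day.
Hydraulic gradient i = (21.96 − 16.38) / 1540 = 5.58 / 1540 = 0.003623.
Darcy flux q = K · i = 74.74 × 0.003623 = 0.2708 m/day.
Seepage velocity v = q / n_e = 0.2708 / 0.25 = 1.083 m/day.
Travel time t = L / v = 1540 / 1.083 = 1422 days = 3.892 years.

3.89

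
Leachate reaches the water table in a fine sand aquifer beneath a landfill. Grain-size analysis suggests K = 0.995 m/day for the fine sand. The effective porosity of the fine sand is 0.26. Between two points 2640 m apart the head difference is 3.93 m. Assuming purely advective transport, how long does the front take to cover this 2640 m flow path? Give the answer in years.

1270

Hydraulic gradient i = Δh / L = 3.93 / 2640 = 0.001489.
Darcy flux q = K · i = 0.9950 × 0.001489 = 0.001481 m/day.
Seepage velocity v = q / n_e = 0.001481 / 0.26 = 0.005697 m/day.
Travel time t = L / v = 2640 / 0.005697 = 4.634e+05 days = 1269 years.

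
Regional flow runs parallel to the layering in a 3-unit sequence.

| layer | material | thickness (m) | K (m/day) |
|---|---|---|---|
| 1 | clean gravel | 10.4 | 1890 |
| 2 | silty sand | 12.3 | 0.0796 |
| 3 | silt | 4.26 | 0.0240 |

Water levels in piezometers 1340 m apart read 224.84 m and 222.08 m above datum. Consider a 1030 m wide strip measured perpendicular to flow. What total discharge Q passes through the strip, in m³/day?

41700

Flow is parallel to layering, so each bed carries its own Darcy discharge and the transmissivities add.
Σ(K_i·b_i) = 1890×10.4 + 0.0796×12.3 + 0.0240×4.26 = 19657 m²/day.
Hydraulic gradient i = (224.84 − 222.08) / 1340 = 2.76 / 1340 = 0.002060.
Q = Σ(K_i·b_i) · W · i = 19657 × 1030 × 0.002060 = 41702 m³/day.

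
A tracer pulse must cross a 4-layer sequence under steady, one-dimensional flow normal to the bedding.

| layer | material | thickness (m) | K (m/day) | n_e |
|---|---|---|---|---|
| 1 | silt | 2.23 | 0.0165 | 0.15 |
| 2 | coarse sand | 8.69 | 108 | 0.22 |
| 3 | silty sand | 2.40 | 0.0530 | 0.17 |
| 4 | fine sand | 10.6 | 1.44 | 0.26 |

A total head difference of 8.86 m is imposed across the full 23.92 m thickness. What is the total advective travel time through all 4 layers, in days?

115

With flow normal to the layers, continuity requires the same specific discharge q through every layer.
Σ(b_i/K_i) = 2.23/0.0165 + 8.69/108 + 2.40/0.0530 + 10.6/1.44 = 187.9 d.
q = Δh / Σ(b_i/K_i) = 8.86 / 187.9 = 0.04716 m/day.
In each layer the seepage velocity is v_i = q/n_i, so the layer transit time is t_i = b_i·n_i / q:
  layer 1 (silt): t_1 = 2.23 × 0.15 / 0.04716 = 7.093 d
  layer 2 (coarse sand): t_2 = 8.69 × 0.22 / 0.04716 = 40.54 d
  layer 3 (silty sand): t_3 = 2.40 × 0.17 / 0.04716 = 8.652 d
  layer 4 (fine sand): t_4 = 10.6 × 0.26 / 0.04716 = 58.44 d
Total t = Σ t_i = 114.7 days.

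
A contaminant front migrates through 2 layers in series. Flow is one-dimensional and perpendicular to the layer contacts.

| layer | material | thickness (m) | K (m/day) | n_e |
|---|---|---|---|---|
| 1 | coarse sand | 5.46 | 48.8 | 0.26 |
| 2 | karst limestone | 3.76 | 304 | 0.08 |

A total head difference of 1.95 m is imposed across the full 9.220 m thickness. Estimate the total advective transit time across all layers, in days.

0.110

With flow normal to the layers, continuity requires the same specific discharge q through every layer.
Σ(b_i/K_i) = 5.46/48.8 + 3.76/304 = 0.1243 d.
q = Δh / Σ(b_i/K_i) = 1.95 / 0.1243 = 15.69 m/day.
In each layer the seepage velocity is v_i = q/n_i, so the layer transit time is t_i = b_i·n_i / q:
  layer 1 (coarse sand): t_1 = 5.46 × 0.26 / 15.69 = 0.09046 d
  layer 2 (karst limestone): t_2 = 3.76 × 0.08 / 15.69 = 0.01917 d
Total t = Σ t_i = 0.1096 days.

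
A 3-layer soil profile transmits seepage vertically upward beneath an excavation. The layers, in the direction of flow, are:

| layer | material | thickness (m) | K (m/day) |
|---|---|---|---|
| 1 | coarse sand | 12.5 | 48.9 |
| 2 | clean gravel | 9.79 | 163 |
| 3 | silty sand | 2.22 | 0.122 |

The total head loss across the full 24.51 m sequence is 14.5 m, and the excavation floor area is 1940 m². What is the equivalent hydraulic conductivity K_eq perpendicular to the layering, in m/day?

Flow is perpendicular to layering, so the layers act in series and the equivalent K is the thickness-weighted harmonic mean.
Total thickness L = 12.5 + 9.79 + 2.22 = 24.51 m.
Σ(b_i/K_i) = 12.5/48.9 + 9.79/163 + 2.22/0.122 = 18.51 d.
K_eq = L / Σ(b_i/K_i) = 24.51 / 18.51 = 1.324 m/day.

1.32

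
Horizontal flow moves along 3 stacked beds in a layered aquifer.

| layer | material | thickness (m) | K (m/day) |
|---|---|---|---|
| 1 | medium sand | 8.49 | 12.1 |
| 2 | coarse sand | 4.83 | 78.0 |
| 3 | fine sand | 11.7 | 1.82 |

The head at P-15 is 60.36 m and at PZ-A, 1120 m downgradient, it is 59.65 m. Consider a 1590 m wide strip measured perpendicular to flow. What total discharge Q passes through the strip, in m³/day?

505

Flow is parallel to layering, so each bed carries its own Darcy discharge and the transmissivities add.
Σ(K_i·b_i) = 12.1×8.49 + 78.0×4.83 + 1.82×11.7 = 500.8 m²/day.
Hydraulic gradient i = (60.36 − 59.65) / 1120 = 0.71 / 1120 = 0.0006339.
Q = Σ(K_i·b_i) · W · i = 500.8 × 1590 × 0.0006339 = 504.7 m³/day.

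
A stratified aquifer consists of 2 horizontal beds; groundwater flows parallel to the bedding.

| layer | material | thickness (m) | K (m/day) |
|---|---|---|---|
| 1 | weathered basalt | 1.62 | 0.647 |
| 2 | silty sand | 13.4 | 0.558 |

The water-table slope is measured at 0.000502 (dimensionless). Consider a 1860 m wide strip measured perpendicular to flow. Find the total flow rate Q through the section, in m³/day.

Flow is parallel to layering, so each bed carries its own Darcy discharge and the transmissivities add.
Σ(K_i·b_i) = 0.647×1.62 + 0.558×13.4 = 8.525 m²/day.
Hydraulic gradient i = 0.000502.
Q = Σ(K_i·b_i) · W · i = 8.525 × 1860 × 0.0005020 = 7.960 m³/day.

7.96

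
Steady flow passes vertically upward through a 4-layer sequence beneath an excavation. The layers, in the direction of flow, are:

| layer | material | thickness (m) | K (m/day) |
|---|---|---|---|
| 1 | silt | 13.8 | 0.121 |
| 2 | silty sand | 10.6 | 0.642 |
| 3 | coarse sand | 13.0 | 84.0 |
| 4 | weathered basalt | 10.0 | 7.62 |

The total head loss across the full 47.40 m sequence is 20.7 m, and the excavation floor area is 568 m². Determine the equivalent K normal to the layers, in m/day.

Flow is perpendicular to layering, so the layers act in series and the equivalent K is the thickness-weighted harmonic mean.
Total thickness L = 13.8 + 10.6 + 13.0 + 10.0 = 47.40 m.
Σ(b_i/K_i) = 13.8/0.121 + 10.6/0.642 + 13.0/84.0 + 10.0/7.62 = 132.0 d.
K_eq = L / Σ(b_i/K_i) = 47.40 / 132.0 = 0.3590 m/day.

0.359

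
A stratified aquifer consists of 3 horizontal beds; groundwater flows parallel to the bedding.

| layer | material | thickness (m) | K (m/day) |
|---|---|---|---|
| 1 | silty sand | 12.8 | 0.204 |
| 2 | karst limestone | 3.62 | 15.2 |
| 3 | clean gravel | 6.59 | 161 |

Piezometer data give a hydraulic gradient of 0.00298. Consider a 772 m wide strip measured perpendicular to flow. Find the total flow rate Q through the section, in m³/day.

Flow is parallel to layering, so each bed carries its own Darcy discharge and the transmissivities add.
Σ(K_i·b_i) = 0.204×12.8 + 15.2×3.62 + 161×6.59 = 1119 m²/day.
Hydraulic gradient i = 0.00298.
Q = Σ(K_i·b_i) · W · i = 1119 × 772 × 0.002980 = 2573 m³/day.

2570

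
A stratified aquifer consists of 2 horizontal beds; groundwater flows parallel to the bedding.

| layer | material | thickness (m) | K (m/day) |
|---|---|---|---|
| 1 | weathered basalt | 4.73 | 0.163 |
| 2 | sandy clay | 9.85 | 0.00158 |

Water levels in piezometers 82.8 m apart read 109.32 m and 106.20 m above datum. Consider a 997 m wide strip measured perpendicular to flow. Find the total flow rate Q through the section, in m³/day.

29.5

Flow is parallel to layering, so each bed carries its own Darcy discharge and the transmissivities add.
Σ(K_i·b_i) = 0.163×4.73 + 0.00158×9.85 = 0.7866 m²/day.
Hydraulic gradient i = (109.32 − 106.20) / 82.8 = 3.12 / 82.8 = 0.03768.
Q = Σ(K_i·b_i) · W · i = 0.7866 × 997 × 0.03768 = 29.55 m³/day.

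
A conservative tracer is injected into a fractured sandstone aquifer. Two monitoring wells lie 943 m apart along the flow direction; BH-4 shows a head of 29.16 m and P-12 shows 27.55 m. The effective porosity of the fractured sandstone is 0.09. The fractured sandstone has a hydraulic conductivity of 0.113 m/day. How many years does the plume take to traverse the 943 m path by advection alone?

1200

Hydraulic gradient i = (29.16 − 27.55) / 943 = 1.61 / 943 = 0.001707.
Darcy flux q = K · i = 0.1130 × 0.001707 = 0.0001929 m/day.
Seepage velocity v = q / n_e = 0.0001929 / 0.09 = 0.002144 m/day.
Travel time t = L / v = 943 / 0.002144 = 4.399e+05 days = 1204 years.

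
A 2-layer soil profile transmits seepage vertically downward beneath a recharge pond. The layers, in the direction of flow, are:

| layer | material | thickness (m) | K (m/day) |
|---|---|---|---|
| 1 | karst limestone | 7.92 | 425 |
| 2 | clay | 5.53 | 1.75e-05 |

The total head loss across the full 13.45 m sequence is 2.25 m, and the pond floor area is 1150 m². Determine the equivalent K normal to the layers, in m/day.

Flow is perpendicular to layering, so the layers act in series and the equivalent K is the thickness-weighted harmonic mean.
Total thickness L = 7.92 + 5.53 = 13.45 m.
Σ(b_i/K_i) = 7.92/425 + 5.53/1.75e-05 = 3.160e+05 d.
K_eq = L / Σ(b_i/K_i) = 13.45 / 3.160e+05 = 4.256e-05 m/day.

4.26e-05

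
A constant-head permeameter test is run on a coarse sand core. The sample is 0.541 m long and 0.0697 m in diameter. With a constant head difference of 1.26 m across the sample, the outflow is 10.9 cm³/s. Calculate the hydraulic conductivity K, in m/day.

106

Cross-sectional area A = π·(d/2)² = π × (0.0697/2)² = 0.003816 m².
Convert discharge: 10.9 cm³/s = 1.090e-05 m³/s.
Darcy's law rearranged: K = Q·L / (A·Δh) = 1.090e-05 × 0.541 / (0.003816 × 1.26) = 0.001227 m/s = 106.0 m/day.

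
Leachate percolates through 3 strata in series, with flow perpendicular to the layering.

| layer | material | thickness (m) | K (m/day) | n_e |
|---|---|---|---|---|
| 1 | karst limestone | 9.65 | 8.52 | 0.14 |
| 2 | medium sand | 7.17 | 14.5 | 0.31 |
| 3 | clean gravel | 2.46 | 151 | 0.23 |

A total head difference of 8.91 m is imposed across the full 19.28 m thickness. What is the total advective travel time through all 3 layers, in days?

With flow normal to the layers, continuity requires the same specific discharge q through every layer.
Σ(b_i/K_i) = 9.65/8.52 + 7.17/14.5 + 2.46/151 = 1.643 d.
q = Δh / Σ(b_i/K_i) = 8.91 / 1.643 = 5.422 m/day.
In each layer the seepage velocity is v_i = q/n_i, so the layer transit time is t_i = b_i·n_i / q:
  layer 1 (karst limestone): t_1 = 9.65 × 0.14 / 5.422 = 0.2492 d
  layer 2 (medium sand): t_2 = 7.17 × 0.31 / 5.422 = 0.4100 d
  layer 3 (clean gravel): t_3 = 2.46 × 0.23 / 5.422 = 0.1044 d
Total t = Σ t_i = 0.7635 days.

0.764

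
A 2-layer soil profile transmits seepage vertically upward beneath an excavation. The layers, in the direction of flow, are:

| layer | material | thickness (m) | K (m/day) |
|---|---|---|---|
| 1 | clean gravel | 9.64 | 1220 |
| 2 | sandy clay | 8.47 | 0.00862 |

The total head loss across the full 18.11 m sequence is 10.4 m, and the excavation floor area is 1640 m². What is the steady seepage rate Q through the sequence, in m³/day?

Flow is perpendicular to layering, so the layers act in series and the equivalent K is the thickness-weighted harmonic mean.
Total thickness L = 9.64 + 8.47 = 18.11 m.
Σ(b_i/K_i) = 9.64/1220 + 8.47/0.00862 = 982.6 d.
K_eq = L / Σ(b_i/K_i) = 18.11 / 982.6 = 0.01843 m/day.
Q = K_eq · A · (Δh/L) = 0.01843 × 1640 × (10.4/18.11) = 17.36 m³/day.

17.4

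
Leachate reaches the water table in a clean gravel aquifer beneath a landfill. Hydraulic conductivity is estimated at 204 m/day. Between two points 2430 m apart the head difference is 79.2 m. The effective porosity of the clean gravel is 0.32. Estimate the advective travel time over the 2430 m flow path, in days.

Hydraulic gradient i = Δh / L = 79.2 / 2430 = 0.03259.
Darcy flux q = K · i = 204.0 × 0.03259 = 6.649 m/day.
Seepage velocity v = q / n_e = 6.649 / 0.32 = 20.78 m/day.
Travel time t = L / v = 2430 / 20.78 = 117.0 days.

117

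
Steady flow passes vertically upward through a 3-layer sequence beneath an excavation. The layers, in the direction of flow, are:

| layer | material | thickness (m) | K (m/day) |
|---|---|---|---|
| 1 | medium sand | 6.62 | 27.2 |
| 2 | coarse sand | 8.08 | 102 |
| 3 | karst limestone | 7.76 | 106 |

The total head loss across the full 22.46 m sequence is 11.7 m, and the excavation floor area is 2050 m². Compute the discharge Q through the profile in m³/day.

Flow is perpendicular to layering, so the layers act in series and the equivalent K is the thickness-weighted harmonic mean.
Total thickness L = 6.62 + 8.08 + 7.76 = 22.46 m.
Σ(b_i/K_i) = 6.62/27.2 + 8.08/102 + 7.76/106 = 0.3958 d.
K_eq = L / Σ(b_i/K_i) = 22.46 / 0.3958 = 56.75 m/day.
Q = K_eq · A · (Δh/L) = 56.75 × 2050 × (11.7/22.46) = 60598 m³/day.

60600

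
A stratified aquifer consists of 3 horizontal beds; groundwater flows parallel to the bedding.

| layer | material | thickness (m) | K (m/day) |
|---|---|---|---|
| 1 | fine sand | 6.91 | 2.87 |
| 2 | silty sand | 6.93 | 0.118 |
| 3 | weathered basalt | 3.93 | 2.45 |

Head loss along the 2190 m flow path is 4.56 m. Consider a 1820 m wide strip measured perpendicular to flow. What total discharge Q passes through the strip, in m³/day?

Flow is parallel to layering, so each bed carries its own Darcy discharge and the transmissivities add.
Σ(K_i·b_i) = 2.87×6.91 + 0.118×6.93 + 2.45×3.93 = 30.28 m²/day.
Hydraulic gradient i = Δh / L = 4.56 / 2190 = 0.002082.
Q = Σ(K_i·b_i) · W · i = 30.28 × 1820 × 0.002082 = 114.7 m³/day.

115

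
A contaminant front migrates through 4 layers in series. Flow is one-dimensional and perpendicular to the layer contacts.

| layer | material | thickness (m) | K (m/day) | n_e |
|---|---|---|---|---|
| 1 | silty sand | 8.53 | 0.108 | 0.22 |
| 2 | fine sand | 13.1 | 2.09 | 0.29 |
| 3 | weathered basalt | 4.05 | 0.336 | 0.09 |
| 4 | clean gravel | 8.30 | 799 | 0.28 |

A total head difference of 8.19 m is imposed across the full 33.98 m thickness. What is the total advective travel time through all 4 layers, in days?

With flow normal to the layers, continuity requires the same specific discharge q through every layer.
Σ(b_i/K_i) = 8.53/0.108 + 13.1/2.09 + 4.05/0.336 + 8.30/799 = 97.31 d.
q = Δh / Σ(b_i/K_i) = 8.19 / 97.31 = 0.08416 m/day.
In each layer the seepage velocity is v_i = q/n_i, so the layer transit time is t_i = b_i·n_i / q:
  layer 1 (silty sand): t_1 = 8.53 × 0.22 / 0.08416 = 22.30 d
  layer 2 (fine sand): t_2 = 13.1 × 0.29 / 0.08416 = 45.14 d
  layer 3 (weathered basalt): t_3 = 4.05 × 0.09 / 0.08416 = 4.331 d
  layer 4 (clean gravel): t_4 = 8.30 × 0.28 / 0.08416 = 27.61 d
Total t = Σ t_i = 99.38 days.

99.4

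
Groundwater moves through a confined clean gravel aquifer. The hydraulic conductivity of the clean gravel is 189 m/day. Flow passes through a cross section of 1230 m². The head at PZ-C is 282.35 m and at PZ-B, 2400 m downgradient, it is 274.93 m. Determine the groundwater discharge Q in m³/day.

Hydraulic gradient i = (282.35 − 274.93) / 2400 = 7.42 / 2400 = 0.003092.
Darcy's law: Q = K · A · i = 189.0 × 1230 × 0.003092 = 718.7 m³/day.

719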